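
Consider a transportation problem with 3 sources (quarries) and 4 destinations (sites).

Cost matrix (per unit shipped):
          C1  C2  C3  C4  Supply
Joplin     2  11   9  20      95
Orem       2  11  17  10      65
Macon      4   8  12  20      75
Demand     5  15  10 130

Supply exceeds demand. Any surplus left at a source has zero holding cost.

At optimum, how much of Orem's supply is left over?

0

An optimal plan:
  Joplin->C1: 5 × 2 = 10
  Joplin->C3: 10 × 9 = 90
  Joplin->C4: 5 × 20 = 100
  Orem->C4: 65 × 10 = 650
  Macon->C2: 15 × 8 = 120
  Macon->C4: 60 × 20 = 1200
Total cost = 2170.
Orem ships 65 of its 65, leaving 0.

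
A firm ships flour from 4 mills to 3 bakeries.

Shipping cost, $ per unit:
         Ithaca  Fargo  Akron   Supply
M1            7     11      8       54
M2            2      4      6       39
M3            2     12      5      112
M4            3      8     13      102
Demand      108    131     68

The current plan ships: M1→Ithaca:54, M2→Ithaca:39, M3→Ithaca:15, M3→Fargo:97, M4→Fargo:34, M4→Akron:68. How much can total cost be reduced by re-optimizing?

1186

Current plan cost = 54·7 + 39·2 + 15·2 + 97·12 + 34·8 + 68·13 = $2806.
Optimal plan:
  M1–Akron: 54 × $8 = $432
  M2–Fargo: 39 × $4 = $156
  M3–Ithaca: 98 × $2 = $196
  M3–Akron: 14 × $5 = $70
  M4–Ithaca: 10 × $3 = $30
  M4–Fargo: 92 × $8 = $736
Optimal cost = $1620.
Saving = 2806 − 1620 = $1186.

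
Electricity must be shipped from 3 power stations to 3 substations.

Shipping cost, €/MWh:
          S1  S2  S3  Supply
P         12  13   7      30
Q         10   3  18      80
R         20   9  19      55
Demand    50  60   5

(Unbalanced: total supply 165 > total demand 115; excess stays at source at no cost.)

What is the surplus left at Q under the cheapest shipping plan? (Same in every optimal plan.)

An optimal plan:
  P–S1: 25 MWh
  P–S3: 5 MWh
  Q–S1: 25 MWh
  Q–S2: 55 MWh
  R–S2: 5 MWh
Total cost = €795.
Q ships 80 of its 80, leaving 0.

0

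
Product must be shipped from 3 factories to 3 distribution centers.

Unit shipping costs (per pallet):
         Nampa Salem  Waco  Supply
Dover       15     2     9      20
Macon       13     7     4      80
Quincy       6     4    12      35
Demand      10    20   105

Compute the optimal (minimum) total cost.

One minimum-cost allocation:
  Dover to Waco: 20 pallets
  Macon to Waco: 80 pallets
  Quincy to Nampa: 10 pallets
  Quincy to Salem: 20 pallets
  Quincy to Waco: 5 pallets
Total cost = 700.

700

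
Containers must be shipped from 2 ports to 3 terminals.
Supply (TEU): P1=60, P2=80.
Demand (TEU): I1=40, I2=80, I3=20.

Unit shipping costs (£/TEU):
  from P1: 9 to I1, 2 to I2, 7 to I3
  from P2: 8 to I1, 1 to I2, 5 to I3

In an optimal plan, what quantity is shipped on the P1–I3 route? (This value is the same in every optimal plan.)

The minimum-cost plan:
  P1->I1: 40 × £9 = £360
  P1->I2: 20 × £2 = £40
  P2->I2: 60 × £1 = £60
  P2->I3: 20 × £5 = £100
Total cost = £560.
The route P1→I3 is not used.

0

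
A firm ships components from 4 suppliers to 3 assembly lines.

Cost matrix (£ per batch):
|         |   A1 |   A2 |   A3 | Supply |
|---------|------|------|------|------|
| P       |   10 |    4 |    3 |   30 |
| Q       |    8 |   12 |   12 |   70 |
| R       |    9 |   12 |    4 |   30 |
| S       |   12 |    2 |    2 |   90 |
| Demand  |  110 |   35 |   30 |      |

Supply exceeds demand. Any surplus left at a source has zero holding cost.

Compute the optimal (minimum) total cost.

One minimum-cost allocation:
  P to A1: 10 × £10 = £100
  Q to A1: 70 × £8 = £560
  R to A1: 30 × £9 = £270
  S to A2: 35 × £2 = £70
  S to A3: 30 × £2 = £60
Total = 100 + 560 + 270 + 70 + 60 = £1060.

1060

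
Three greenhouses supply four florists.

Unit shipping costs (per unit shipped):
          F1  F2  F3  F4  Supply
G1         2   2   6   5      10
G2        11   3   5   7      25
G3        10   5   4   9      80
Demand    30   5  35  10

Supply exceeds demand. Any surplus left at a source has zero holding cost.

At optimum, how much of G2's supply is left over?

10

Minimum-cost shipments:
  G1–F1: 10 × 2 = 20
  G2–F2: 5 × 3 = 15
  G2–F4: 10 × 7 = 70
  G3–F1: 20 × 10 = 200
  G3–F3: 35 × 4 = 140
Total cost = 445.
G2 ships 15 of its 25, leaving 10.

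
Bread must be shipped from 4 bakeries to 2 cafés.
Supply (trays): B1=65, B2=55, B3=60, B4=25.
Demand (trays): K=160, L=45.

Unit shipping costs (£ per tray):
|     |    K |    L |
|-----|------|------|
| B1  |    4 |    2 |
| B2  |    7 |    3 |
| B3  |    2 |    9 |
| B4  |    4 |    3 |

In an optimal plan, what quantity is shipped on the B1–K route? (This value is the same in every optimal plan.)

Optimal shipments:
  B1–K: 65 × £4 = £260
  B2–K: 10 × £7 = £70
  B2–L: 45 × £3 = £135
  B3–K: 60 × £2 = £120
  B4–K: 25 × £4 = £100
Total cost = £685.
So B1→K carries 65 trays.

65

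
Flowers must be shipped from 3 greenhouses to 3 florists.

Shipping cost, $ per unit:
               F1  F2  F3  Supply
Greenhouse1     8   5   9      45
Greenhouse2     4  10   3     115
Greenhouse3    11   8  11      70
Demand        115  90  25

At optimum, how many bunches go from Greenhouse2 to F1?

90

Solving gives:
  Greenhouse1→F2: 45 × $5 = $225
  Greenhouse2→F1: 90 × $4 = $360
  Greenhouse2→F3: 25 × $3 = $75
  Greenhouse3→F1: 25 × $11 = $275
  Greenhouse3→F2: 45 × $8 = $360
Total cost = $1295.
So Greenhouse2→F1 carries 90 bunches.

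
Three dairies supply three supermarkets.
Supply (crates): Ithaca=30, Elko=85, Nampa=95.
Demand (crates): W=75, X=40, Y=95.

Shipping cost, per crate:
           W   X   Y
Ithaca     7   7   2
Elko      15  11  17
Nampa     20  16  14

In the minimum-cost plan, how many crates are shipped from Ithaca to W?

Optimal shipments:
  Ithaca->W: 30 × 7 = 210
  Elko->W: 45 × 15 = 675
  Elko->X: 40 × 11 = 440
  Nampa->Y: 95 × 14 = 1330
Total cost = 2655.
So Ithaca→W carries 30 crates.

30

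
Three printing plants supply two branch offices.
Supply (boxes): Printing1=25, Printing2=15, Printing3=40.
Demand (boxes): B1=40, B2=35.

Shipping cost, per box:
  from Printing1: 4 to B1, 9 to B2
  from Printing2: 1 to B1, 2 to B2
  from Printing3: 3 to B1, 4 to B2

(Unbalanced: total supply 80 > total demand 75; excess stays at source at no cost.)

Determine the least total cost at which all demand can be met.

A cheapest plan:
  Printing1->B1: 20 × 4 = 80
  Printing2->B2: 15 × 2 = 30
  Printing3->B1: 20 × 3 = 60
  Printing3->B2: 20 × 4 = 80
Total = 80 + 30 + 60 + 80 = 250.

250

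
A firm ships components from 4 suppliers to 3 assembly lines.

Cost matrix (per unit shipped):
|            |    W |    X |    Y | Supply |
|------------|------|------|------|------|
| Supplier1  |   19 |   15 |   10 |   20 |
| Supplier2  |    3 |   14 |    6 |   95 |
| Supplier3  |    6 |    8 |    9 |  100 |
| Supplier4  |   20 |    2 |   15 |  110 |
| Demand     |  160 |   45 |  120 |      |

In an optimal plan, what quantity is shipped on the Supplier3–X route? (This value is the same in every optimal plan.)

0

Optimal shipments:
  Supplier1→Y: 20 batches
  Supplier2→W: 60 batches
  Supplier2→Y: 35 batches
  Supplier3→W: 100 batches
  Supplier4→X: 45 batches
  Supplier4→Y: 65 batches
Total cost = 2255.
The route Supplier3→X is not used.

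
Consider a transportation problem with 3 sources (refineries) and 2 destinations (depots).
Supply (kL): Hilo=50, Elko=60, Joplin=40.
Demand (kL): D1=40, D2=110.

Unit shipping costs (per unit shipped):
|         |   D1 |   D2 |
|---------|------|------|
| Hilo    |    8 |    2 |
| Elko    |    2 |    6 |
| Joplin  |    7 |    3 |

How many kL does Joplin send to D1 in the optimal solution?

The minimum-cost plan:
  Hilo to D2: 50 kL
  Elko to D1: 40 kL
  Elko to D2: 20 kL
  Joplin to D2: 40 kL
Total cost = 420.
The route Joplin→D1 is not used.

0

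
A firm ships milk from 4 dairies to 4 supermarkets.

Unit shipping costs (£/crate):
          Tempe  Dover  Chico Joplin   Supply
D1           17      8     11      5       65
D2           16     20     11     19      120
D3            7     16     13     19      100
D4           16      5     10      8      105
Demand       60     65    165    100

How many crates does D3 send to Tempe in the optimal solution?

60

Optimal shipments:
  D1->Joplin: 65 × £5 = £325
  D2->Chico: 120 × £11 = £1320
  D3->Tempe: 60 × £7 = £420
  D3->Chico: 40 × £13 = £520
  D4->Dover: 65 × £5 = £325
  D4->Chico: 5 × £10 = £50
  D4->Joplin: 35 × £8 = £280
Total cost = £3240.
So D3→Tempe carries 60 crates.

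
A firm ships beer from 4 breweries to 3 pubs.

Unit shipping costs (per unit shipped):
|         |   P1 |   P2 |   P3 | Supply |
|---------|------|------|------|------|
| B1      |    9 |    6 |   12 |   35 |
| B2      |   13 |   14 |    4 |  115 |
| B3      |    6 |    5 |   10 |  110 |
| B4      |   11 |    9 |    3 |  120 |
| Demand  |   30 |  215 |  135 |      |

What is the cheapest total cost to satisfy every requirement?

2210

An optimal shipping plan:
  B1 to P2: 35 × 6 = 210
  B2 to P3: 115 × 4 = 460
  B3 to P1: 30 × 6 = 180
  B3 to P2: 80 × 5 = 400
  B4 to P2: 100 × 9 = 900
  B4 to P3: 20 × 3 = 60
Total = 210 + 460 + 180 + 400 + 900 + 60 = 2210.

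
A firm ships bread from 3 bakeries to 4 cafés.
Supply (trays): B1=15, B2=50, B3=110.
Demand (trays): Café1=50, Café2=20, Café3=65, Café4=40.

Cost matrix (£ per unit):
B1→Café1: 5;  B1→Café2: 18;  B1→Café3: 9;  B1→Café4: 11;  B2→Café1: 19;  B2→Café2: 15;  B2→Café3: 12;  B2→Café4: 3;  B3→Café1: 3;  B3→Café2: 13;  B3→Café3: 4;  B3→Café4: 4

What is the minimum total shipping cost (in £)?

840

An optimal shipping plan:
  B1->Café1: 15 × £5 = £75
  B2->Café2: 10 × £15 = £150
  B2->Café4: 40 × £3 = £120
  B3->Café1: 35 × £3 = £105
  B3->Café2: 10 × £13 = £130
  B3->Café3: 65 × £4 = £260
Total = 75 + 150 + 120 + 105 + 130 + 260 = £840.
(Supply check: B1 ships 15; B2 ships 50; B3 ships 110.)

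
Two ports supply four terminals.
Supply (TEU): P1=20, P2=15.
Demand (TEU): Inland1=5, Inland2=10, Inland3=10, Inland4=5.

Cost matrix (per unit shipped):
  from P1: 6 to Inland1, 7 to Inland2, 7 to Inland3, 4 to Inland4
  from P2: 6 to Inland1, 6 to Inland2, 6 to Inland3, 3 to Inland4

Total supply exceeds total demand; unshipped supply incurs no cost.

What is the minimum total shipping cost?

175

Optimal allocation:
  P1 to Inland1: 5 TEU
  P1 to Inland2: 10 TEU
  P2 to Inland3: 10 TEU
  P2 to Inland4: 5 TEU
Total cost = 175.
(Supply check: P1 ships 15; P2 ships 15.)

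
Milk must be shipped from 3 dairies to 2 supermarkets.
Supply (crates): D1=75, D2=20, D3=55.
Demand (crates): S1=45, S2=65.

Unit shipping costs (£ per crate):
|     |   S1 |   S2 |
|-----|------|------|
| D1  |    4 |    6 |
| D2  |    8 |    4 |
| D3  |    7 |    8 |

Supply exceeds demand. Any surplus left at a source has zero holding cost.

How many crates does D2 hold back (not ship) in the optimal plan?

Minimum-cost shipments:
  D1->S1: 45 × £4 = £180
  D1->S2: 30 × £6 = £180
  D2->S2: 20 × £4 = £80
  D3->S2: 15 × £8 = £120
Total cost = £560.
D2 ships 20 of its 20, leaving 0.

0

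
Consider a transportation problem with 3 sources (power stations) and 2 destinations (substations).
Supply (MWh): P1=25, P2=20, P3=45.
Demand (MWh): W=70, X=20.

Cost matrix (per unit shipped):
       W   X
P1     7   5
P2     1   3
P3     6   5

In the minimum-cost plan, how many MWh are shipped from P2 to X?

0

Solving gives:
  P1–W: 5 MWh
  P1–X: 20 MWh
  P2–W: 20 MWh
  P3–W: 45 MWh
Total cost = 425.
The route P2→X is not used.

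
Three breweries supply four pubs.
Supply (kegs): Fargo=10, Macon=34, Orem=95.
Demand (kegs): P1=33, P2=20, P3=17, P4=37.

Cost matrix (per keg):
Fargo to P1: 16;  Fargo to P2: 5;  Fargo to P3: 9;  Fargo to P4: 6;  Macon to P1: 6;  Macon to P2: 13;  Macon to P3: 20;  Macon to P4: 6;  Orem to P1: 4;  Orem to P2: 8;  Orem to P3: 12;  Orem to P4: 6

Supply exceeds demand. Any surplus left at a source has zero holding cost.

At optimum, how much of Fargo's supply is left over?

0

An optimal plan:
  Fargo->P3: 10 × 9 = 90
  Macon->P4: 2 × 6 = 12
  Orem->P1: 33 × 4 = 132
  Orem->P2: 20 × 8 = 160
  Orem->P3: 7 × 12 = 84
  Orem->P4: 35 × 6 = 210
Total cost = 688.
Fargo ships 10 of its 10, leaving 0.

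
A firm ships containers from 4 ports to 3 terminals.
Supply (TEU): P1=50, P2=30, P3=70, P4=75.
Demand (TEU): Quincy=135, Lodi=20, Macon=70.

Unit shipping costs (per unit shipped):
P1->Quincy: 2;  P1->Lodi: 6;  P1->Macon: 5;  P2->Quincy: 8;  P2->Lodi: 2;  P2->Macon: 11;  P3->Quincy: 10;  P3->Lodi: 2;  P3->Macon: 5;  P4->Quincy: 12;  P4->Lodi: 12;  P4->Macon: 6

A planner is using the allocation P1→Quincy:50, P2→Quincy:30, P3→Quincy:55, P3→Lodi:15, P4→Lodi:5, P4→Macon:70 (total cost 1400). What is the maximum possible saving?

40

Current plan cost = 50·2 + 30·8 + 55·10 + 15·2 + 5·12 + 70·6 = 1400.
Optimal plan:
  P1–Quincy: 50 × 2 = 100
  P2–Quincy: 30 × 8 = 240
  P3–Quincy: 50 × 10 = 500
  P3–Lodi: 20 × 2 = 40
  P4–Quincy: 5 × 12 = 60
  P4–Macon: 70 × 6 = 420
Optimal cost = 1360.
Saving = 1400 − 1360 = 40.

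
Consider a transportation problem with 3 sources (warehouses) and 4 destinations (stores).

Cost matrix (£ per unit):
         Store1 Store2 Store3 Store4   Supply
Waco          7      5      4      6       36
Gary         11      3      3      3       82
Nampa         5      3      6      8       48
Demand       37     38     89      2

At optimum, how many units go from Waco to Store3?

Solving gives:
  Waco->Store3: 36 units
  Gary->Store2: 27 units
  Gary->Store3: 53 units
  Gary->Store4: 2 units
  Nampa->Store1: 37 units
  Nampa->Store2: 11 units
Total cost = £608.
So Waco→Store3 carries 36 units.

36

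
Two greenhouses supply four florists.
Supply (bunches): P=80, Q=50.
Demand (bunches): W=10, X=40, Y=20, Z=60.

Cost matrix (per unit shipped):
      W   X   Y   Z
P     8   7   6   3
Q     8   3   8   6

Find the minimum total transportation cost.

One minimum-cost allocation:
  P→Y: 20 × 6 = 120
  P→Z: 60 × 3 = 180
  Q→W: 10 × 8 = 80
  Q→X: 40 × 3 = 120
Total = 120 + 180 + 80 + 120 = 500.

500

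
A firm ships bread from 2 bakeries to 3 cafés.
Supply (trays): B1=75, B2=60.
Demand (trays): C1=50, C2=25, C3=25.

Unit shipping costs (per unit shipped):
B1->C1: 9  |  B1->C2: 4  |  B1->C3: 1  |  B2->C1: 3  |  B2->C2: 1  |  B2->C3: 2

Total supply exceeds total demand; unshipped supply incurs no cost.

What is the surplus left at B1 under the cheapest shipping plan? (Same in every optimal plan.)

Minimum-cost shipments:
  B1→C2: 15 × 4 = 60
  B1→C3: 25 × 1 = 25
  B2→C1: 50 × 3 = 150
  B2→C2: 10 × 1 = 10
Total cost = 245.
B1 ships 40 of its 75, leaving 35.

35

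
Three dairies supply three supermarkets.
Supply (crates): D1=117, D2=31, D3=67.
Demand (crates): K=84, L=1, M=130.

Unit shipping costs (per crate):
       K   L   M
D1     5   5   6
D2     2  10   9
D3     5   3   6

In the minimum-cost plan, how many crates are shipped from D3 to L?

The minimum-cost plan:
  D1->M: 117 × 6 = 702
  D2->K: 31 × 2 = 62
  D3->K: 53 × 5 = 265
  D3->L: 1 × 3 = 3
  D3->M: 13 × 6 = 78
Total cost = 1110.
So D3→L carries 1 crates.

1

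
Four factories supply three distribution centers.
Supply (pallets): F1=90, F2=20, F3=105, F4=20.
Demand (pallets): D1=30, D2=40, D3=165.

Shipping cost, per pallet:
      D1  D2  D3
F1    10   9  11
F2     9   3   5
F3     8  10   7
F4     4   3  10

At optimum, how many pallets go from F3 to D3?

Optimal shipments:
  F1–D1: 10 × 10 = 100
  F1–D2: 40 × 9 = 360
  F1–D3: 40 × 11 = 440
  F2–D3: 20 × 5 = 100
  F3–D3: 105 × 7 = 735
  F4–D1: 20 × 4 = 80
Total cost = 1815.
So F3→D3 carries 105 pallets.

105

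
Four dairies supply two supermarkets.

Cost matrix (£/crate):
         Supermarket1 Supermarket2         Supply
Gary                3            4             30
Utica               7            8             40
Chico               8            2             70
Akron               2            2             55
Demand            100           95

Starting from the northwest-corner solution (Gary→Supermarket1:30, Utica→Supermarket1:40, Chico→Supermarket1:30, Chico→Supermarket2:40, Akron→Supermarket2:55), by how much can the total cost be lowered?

180

Current plan cost = 30·3 + 40·7 + 30·8 + 40·2 + 55·2 = £800.
Optimal plan:
  Gary–Supermarket1: 30 × £3 = £90
  Utica–Supermarket1: 40 × £7 = £280
  Chico–Supermarket2: 70 × £2 = £140
  Akron–Supermarket1: 30 × £2 = £60
  Akron–Supermarket2: 25 × £2 = £50
Optimal cost = £620.
Saving = 800 − 620 = £180.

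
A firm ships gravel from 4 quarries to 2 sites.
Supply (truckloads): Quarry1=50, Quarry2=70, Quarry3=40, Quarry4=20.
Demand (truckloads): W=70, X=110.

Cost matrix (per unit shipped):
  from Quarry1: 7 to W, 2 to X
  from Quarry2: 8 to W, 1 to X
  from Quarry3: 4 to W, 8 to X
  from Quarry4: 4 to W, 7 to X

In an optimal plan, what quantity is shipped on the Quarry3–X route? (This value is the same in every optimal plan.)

The minimum-cost plan:
  Quarry1→W: 10 truckloads
  Quarry1→X: 40 truckloads
  Quarry2→X: 70 truckloads
  Quarry3→W: 40 truckloads
  Quarry4→W: 20 truckloads
Total cost = 460.
The route Quarry3→X is not used.

0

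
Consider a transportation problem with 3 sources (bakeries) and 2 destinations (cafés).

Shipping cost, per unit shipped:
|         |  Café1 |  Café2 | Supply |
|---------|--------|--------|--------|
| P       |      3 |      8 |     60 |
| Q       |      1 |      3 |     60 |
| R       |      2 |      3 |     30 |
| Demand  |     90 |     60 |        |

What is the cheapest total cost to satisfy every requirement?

A cheapest plan:
  P–Café1: 60 trays
  Q–Café1: 30 trays
  Q–Café2: 30 trays
  R–Café2: 30 trays
Total cost = 390.

390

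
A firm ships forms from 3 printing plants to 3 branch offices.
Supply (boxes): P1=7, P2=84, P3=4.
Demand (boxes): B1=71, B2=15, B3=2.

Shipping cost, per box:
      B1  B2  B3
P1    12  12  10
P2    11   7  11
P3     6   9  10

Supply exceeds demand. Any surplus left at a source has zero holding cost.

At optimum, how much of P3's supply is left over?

Minimum-cost shipments:
  P1→B3: 2 × 10 = 20
  P2→B1: 67 × 11 = 737
  P2→B2: 15 × 7 = 105
  P3→B1: 4 × 6 = 24
Total cost = 886.
P3 ships 4 of its 4, leaving 0.

0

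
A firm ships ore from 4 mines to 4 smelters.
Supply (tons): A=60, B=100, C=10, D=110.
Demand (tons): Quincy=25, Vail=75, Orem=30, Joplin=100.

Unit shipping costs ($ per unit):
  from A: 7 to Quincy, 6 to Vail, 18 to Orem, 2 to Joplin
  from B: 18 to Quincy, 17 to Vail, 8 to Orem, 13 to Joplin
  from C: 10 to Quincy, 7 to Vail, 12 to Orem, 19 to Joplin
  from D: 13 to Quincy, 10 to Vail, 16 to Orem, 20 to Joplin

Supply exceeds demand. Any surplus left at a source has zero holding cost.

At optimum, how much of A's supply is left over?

0

An optimal plan:
  A to Joplin: 60 × $2 = $120
  B to Orem: 30 × $8 = $240
  B to Joplin: 40 × $13 = $520
  C to Vail: 10 × $7 = $70
  D to Quincy: 25 × $13 = $325
  D to Vail: 65 × $10 = $650
Total cost = $1925.
A ships 60 of its 60, leaving 0.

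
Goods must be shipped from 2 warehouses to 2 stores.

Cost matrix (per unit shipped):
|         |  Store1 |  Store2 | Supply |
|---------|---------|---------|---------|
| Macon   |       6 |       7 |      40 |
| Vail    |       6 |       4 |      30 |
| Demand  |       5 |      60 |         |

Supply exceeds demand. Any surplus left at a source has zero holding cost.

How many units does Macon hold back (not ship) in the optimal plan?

An optimal plan:
  Macon→Store1: 5 × 6 = 30
  Macon→Store2: 30 × 7 = 210
  Vail→Store2: 30 × 4 = 120
Total cost = 360.
Macon ships 35 of its 40, leaving 5.

5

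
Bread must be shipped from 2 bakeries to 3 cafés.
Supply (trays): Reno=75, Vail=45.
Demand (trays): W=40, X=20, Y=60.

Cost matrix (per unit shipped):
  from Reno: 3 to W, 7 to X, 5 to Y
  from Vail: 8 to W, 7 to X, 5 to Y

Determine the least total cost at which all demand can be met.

An optimal shipping plan:
  Reno–W: 40 × 3 = 120
  Reno–X: 20 × 7 = 140
  Reno–Y: 15 × 5 = 75
  Vail–Y: 45 × 5 = 225
Total = 120 + 140 + 75 + 225 = 560.
(Supply check: Reno ships 75; Vail ships 45.)

560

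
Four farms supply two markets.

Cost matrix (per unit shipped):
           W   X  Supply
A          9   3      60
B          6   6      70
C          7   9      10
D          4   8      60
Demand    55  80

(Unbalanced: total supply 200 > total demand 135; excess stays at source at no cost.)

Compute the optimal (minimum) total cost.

520

Optimal allocation:
  A→X: 60 × 3 = 180
  B→X: 20 × 6 = 120
  D→W: 55 × 4 = 220
Total = 180 + 120 + 220 = 520.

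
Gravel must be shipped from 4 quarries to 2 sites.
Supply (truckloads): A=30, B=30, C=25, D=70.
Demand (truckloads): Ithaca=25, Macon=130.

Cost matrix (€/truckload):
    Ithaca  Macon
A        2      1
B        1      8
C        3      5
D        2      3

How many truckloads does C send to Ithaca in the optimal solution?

0

The minimum-cost plan:
  A to Macon: 30 × €1 = €30
  B to Ithaca: 25 × €1 = €25
  B to Macon: 5 × €8 = €40
  C to Macon: 25 × €5 = €125
  D to Macon: 70 × €3 = €210
Total cost = €430.
The route C→Ithaca is not used.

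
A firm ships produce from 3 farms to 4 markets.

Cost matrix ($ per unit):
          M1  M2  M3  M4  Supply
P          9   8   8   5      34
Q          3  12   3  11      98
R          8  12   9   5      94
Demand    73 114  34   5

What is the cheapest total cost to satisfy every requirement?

1623

A cheapest plan:
  P–M2: 34 × $8 = $272
  Q–M1: 64 × $3 = $192
  Q–M3: 34 × $3 = $102
  R–M1: 9 × $8 = $72
  R–M2: 80 × $12 = $960
  R–M4: 5 × $5 = $25
Total = 272 + 192 + 102 + 72 + 960 + 25 = $1623.
(Supply check: P ships 34; Q ships 98; R ships 94.)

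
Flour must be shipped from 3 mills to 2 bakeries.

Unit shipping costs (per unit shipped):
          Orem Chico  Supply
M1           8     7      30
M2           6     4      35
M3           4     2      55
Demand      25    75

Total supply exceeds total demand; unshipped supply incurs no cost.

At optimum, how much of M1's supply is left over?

Minimum-cost shipments:
  M1 to Orem: 10 × 8 = 80
  M2 to Orem: 15 × 6 = 90
  M2 to Chico: 20 × 4 = 80
  M3 to Chico: 55 × 2 = 110
Total cost = 360.
M1 ships 10 of its 30, leaving 20.

20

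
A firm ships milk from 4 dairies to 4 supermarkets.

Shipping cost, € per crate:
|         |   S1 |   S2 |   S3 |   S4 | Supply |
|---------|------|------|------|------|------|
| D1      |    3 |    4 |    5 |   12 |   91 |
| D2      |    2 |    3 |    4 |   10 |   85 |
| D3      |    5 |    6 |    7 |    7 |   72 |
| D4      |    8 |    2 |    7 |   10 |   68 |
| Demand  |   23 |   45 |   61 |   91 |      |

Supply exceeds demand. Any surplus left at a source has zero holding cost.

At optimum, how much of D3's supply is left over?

0

An optimal plan:
  D2->S1: 23 × €2 = €46
  D2->S3: 61 × €4 = €244
  D2->S4: 1 × €10 = €10
  D3->S4: 72 × €7 = €504
  D4->S2: 45 × €2 = €90
  D4->S4: 18 × €10 = €180
Total cost = €1074.
D3 ships 72 of its 72, leaving 0.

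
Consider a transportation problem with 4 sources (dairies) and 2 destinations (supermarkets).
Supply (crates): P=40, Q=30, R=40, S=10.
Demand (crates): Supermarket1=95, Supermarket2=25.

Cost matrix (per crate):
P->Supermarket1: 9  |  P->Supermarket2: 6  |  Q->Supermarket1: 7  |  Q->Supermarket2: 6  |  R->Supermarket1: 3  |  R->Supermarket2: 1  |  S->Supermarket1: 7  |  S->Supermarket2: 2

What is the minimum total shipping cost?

Optimal allocation:
  P to Supermarket1: 25 crates
  P to Supermarket2: 15 crates
  Q to Supermarket1: 30 crates
  R to Supermarket1: 40 crates
  S to Supermarket2: 10 crates
Total cost = 665.

665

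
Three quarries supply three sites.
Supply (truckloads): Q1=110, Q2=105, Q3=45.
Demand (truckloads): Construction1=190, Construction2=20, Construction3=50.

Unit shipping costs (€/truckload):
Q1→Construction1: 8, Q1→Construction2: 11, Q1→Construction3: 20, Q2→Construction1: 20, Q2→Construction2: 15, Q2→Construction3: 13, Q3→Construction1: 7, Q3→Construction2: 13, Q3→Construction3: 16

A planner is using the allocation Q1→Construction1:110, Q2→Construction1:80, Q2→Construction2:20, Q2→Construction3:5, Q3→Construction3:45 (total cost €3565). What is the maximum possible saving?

720

Current plan cost = 110·8 + 80·20 + 20·15 + 5·13 + 45·16 = €3565.
Optimal plan:
  Q1 to Construction1: 110 × €8 = €880
  Q2 to Construction1: 35 × €20 = €700
  Q2 to Construction2: 20 × €15 = €300
  Q2 to Construction3: 50 × €13 = €650
  Q3 to Construction1: 45 × €7 = €315
Optimal cost = €2845.
Saving = 3565 − 2845 = €720.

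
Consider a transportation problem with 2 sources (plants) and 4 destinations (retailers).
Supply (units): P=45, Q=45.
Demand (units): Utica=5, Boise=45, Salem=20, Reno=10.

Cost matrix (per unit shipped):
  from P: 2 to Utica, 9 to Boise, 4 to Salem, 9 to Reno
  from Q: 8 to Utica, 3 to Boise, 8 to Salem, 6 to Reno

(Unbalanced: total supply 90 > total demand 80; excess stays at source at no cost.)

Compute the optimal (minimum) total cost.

An optimal shipping plan:
  P to Utica: 5 × 2 = 10
  P to Salem: 20 × 4 = 80
  P to Reno: 10 × 9 = 90
  Q to Boise: 45 × 3 = 135
Total = 10 + 80 + 90 + 135 = 315.
(Supply check: P ships 35; Q ships 45.)

315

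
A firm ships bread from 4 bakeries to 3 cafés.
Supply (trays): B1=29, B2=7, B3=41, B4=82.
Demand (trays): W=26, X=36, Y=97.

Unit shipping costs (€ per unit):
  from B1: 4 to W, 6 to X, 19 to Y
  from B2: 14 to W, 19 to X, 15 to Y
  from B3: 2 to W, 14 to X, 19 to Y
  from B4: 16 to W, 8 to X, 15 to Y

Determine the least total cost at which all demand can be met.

1797

One minimum-cost allocation:
  B1->X: 29 × €6 = €174
  B2->Y: 7 × €15 = €105
  B3->W: 26 × €2 = €52
  B3->Y: 15 × €19 = €285
  B4->X: 7 × €8 = €56
  B4->Y: 75 × €15 = €1125
Total = 174 + 105 + 52 + 285 + 56 + 1125 = €1797.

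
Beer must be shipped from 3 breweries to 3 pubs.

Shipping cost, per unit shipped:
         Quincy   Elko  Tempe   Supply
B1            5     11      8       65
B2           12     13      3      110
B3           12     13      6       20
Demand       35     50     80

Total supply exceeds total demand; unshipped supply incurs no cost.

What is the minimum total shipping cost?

Optimal allocation:
  B1→Quincy: 35 × 5 = 175
  B1→Elko: 30 × 11 = 330
  B2→Elko: 20 × 13 = 260
  B2→Tempe: 80 × 3 = 240
Total = 175 + 330 + 260 + 240 = 1005.

1005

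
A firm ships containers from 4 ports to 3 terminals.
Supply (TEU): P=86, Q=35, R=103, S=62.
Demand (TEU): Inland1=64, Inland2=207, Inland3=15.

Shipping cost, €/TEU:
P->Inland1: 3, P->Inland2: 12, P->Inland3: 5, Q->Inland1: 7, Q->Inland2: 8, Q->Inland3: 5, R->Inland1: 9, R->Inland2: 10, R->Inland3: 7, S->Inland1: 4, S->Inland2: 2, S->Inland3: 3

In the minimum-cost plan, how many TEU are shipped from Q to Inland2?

35

Optimal shipments:
  P→Inland1: 64 × €3 = €192
  P→Inland2: 7 × €12 = €84
  P→Inland3: 15 × €5 = €75
  Q→Inland2: 35 × €8 = €280
  R→Inland2: 103 × €10 = €1030
  S→Inland2: 62 × €2 = €124
Total cost = €1785.
So Q→Inland2 carries 35 TEU.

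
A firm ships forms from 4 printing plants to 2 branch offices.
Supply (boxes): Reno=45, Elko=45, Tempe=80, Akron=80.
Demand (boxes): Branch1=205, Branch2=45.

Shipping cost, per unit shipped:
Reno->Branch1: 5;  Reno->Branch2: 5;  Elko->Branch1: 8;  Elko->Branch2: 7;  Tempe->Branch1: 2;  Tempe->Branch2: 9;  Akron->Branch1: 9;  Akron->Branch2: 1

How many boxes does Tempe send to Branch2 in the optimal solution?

0

Solving gives:
  Reno->Branch1: 45 × 5 = 225
  Elko->Branch1: 45 × 8 = 360
  Tempe->Branch1: 80 × 2 = 160
  Akron->Branch1: 35 × 9 = 315
  Akron->Branch2: 45 × 1 = 45
Total cost = 1105.
The route Tempe→Branch2 is not used.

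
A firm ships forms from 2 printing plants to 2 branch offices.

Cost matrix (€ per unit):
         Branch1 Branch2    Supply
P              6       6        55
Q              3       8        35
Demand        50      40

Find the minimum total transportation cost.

One minimum-cost allocation:
  P–Branch1: 15 boxes
  P–Branch2: 40 boxes
  Q–Branch1: 35 boxes
Total cost = €435.

435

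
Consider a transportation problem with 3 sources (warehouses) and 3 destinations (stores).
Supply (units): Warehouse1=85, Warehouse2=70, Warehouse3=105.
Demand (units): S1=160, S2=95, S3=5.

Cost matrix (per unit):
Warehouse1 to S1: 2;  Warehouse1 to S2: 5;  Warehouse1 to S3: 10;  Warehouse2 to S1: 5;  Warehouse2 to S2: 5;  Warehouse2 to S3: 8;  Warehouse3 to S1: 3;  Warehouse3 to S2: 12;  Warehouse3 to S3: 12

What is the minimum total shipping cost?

940

Optimal allocation:
  Warehouse1 to S1: 55 × 2 = 110
  Warehouse1 to S2: 30 × 5 = 150
  Warehouse2 to S2: 65 × 5 = 325
  Warehouse2 to S3: 5 × 8 = 40
  Warehouse3 to S1: 105 × 3 = 315
Total = 110 + 150 + 325 + 40 + 315 = 940.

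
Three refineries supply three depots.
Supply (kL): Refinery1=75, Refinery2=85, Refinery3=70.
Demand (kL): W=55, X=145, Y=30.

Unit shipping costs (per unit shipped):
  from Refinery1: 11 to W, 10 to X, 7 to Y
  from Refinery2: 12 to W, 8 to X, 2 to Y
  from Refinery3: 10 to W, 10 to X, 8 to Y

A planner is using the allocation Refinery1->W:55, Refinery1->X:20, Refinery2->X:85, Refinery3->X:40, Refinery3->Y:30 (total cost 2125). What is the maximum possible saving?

Current plan cost = 55·11 + 20·10 + 85·8 + 40·10 + 30·8 = 2125.
Optimal plan:
  Refinery1 to X: 75 × 10 = 750
  Refinery2 to X: 55 × 8 = 440
  Refinery2 to Y: 30 × 2 = 60
  Refinery3 to W: 55 × 10 = 550
  Refinery3 to X: 15 × 10 = 150
Optimal cost = 1950.
Saving = 2125 − 1950 = 175.

175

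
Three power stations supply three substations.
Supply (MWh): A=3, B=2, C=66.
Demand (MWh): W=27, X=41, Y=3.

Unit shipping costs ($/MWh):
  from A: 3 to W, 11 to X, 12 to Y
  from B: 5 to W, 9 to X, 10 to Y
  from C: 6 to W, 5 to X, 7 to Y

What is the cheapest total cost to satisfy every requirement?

377

One minimum-cost allocation:
  A to W: 3 × $3 = $9
  B to W: 2 × $5 = $10
  C to W: 22 × $6 = $132
  C to X: 41 × $5 = $205
  C to Y: 3 × $7 = $21
Total = 9 + 10 + 132 + 205 + 21 = $377.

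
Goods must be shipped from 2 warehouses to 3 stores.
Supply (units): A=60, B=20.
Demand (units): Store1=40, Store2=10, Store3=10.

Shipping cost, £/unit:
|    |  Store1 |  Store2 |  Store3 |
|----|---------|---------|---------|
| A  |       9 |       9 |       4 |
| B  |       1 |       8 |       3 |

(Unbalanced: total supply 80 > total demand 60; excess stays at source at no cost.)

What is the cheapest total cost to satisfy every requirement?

Optimal allocation:
  A→Store1: 20 × £9 = £180
  A→Store2: 10 × £9 = £90
  A→Store3: 10 × £4 = £40
  B→Store1: 20 × £1 = £20
Total = 180 + 90 + 40 + 20 = £330.

330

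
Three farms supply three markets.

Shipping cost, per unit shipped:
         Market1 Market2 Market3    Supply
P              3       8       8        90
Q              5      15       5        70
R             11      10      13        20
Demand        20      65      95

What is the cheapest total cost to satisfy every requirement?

Optimal allocation:
  P to Market1: 20 × 3 = 60
  P to Market2: 45 × 8 = 360
  P to Market3: 25 × 8 = 200
  Q to Market3: 70 × 5 = 350
  R to Market2: 20 × 10 = 200
Total = 60 + 360 + 200 + 350 + 200 = 1170.

1170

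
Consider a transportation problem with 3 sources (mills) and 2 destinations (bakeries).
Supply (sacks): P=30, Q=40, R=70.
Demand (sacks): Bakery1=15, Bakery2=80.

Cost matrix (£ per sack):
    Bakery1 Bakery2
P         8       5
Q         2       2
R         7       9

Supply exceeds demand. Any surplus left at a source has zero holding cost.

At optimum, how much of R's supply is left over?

45

Minimum-cost shipments:
  P to Bakery2: 30 × £5 = £150
  Q to Bakery2: 40 × £2 = £80
  R to Bakery1: 15 × £7 = £105
  R to Bakery2: 10 × £9 = £90
Total cost = £425.
R ships 25 of its 70, leaving 45.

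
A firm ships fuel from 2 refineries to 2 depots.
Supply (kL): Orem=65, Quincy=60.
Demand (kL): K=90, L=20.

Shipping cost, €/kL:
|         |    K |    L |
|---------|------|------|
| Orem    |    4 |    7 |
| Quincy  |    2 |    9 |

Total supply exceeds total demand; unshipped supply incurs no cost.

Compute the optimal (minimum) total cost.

A cheapest plan:
  Orem to K: 30 kL
  Orem to L: 20 kL
  Quincy to K: 60 kL
Total cost = €380.
(Supply check: Orem ships 50; Quincy ships 60.)

380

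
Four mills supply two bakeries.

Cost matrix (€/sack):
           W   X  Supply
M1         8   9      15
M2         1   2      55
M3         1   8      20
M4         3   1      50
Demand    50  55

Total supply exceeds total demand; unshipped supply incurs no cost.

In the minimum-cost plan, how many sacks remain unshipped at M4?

0

An optimal plan:
  M2→W: 30 × €1 = €30
  M2→X: 5 × €2 = €10
  M3→W: 20 × €1 = €20
  M4→X: 50 × €1 = €50
Total cost = €110.
M4 ships 50 of its 50, leaving 0.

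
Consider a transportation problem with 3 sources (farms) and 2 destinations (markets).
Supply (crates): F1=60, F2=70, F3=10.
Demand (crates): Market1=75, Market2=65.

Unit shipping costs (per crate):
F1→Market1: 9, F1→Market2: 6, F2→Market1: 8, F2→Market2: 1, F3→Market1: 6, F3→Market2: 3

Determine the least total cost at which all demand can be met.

705

Optimal allocation:
  F1 to Market1: 60 crates
  F2 to Market1: 5 crates
  F2 to Market2: 65 crates
  F3 to Market1: 10 crates
Total cost = 705.
(Supply check: F1 ships 60; F2 ships 70; F3 ships 10.)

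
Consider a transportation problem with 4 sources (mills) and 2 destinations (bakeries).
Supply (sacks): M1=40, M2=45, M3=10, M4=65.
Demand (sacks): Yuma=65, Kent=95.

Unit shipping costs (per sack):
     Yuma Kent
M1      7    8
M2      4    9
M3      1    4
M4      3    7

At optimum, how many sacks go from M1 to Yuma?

Solving gives:
  M1→Kent: 40 sacks
  M2→Yuma: 45 sacks
  M3→Kent: 10 sacks
  M4→Yuma: 20 sacks
  M4→Kent: 45 sacks
Total cost = 915.
The route M1→Yuma is not used.

0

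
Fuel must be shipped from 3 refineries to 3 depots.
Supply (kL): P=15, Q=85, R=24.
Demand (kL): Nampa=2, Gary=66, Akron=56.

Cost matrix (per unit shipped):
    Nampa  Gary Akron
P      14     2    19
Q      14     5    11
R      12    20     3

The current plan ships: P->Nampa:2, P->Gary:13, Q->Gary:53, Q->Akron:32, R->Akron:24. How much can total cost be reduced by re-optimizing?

6

Current plan cost = 2·14 + 13·2 + 53·5 + 32·11 + 24·3 = 743.
Optimal plan:
  P→Gary: 15 kL
  Q→Nampa: 2 kL
  Q→Gary: 51 kL
  Q→Akron: 32 kL
  R→Akron: 24 kL
Optimal cost = 737.
Saving = 743 − 737 = 6.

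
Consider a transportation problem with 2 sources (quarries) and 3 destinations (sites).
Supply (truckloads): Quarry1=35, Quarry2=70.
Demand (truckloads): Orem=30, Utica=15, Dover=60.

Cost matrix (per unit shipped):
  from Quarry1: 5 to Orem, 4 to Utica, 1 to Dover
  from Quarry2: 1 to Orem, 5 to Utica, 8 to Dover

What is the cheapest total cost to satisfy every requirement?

A cheapest plan:
  Quarry1 to Dover: 35 truckloads
  Quarry2 to Orem: 30 truckloads
  Quarry2 to Utica: 15 truckloads
  Quarry2 to Dover: 25 truckloads
Total cost = 340.

340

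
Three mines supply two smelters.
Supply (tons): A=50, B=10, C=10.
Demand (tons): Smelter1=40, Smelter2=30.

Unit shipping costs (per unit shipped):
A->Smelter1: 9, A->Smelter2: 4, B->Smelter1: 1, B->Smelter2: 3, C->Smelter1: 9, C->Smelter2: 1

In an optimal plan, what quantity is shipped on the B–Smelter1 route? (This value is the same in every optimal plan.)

10

Solving gives:
  A to Smelter1: 30 × 9 = 270
  A to Smelter2: 20 × 4 = 80
  B to Smelter1: 10 × 1 = 10
  C to Smelter2: 10 × 1 = 10
Total cost = 370.
So B→Smelter1 carries 10 tons.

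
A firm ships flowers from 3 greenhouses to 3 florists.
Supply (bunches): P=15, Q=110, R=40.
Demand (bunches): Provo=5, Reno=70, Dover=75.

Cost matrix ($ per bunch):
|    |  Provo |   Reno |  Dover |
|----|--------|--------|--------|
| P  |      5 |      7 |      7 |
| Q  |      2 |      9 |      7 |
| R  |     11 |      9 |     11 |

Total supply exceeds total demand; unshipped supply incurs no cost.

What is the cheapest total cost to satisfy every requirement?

An optimal shipping plan:
  P to Reno: 15 bunches
  Q to Provo: 5 bunches
  Q to Reno: 30 bunches
  Q to Dover: 75 bunches
  R to Reno: 25 bunches
Total cost = $1135.
(Supply check: P ships 15; Q ships 110; R ships 25.)

1135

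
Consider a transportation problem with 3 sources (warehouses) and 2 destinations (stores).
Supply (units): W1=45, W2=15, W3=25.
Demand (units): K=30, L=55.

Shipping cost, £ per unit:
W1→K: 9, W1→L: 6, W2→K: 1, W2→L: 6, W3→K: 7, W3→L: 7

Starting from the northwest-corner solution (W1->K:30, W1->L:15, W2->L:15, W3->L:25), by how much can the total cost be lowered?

Current plan cost = 30·9 + 15·6 + 15·6 + 25·7 = £625.
Optimal plan:
  W1 to L: 45 × £6 = £270
  W2 to K: 15 × £1 = £15
  W3 to K: 15 × £7 = £105
  W3 to L: 10 × £7 = £70
Optimal cost = £460.
Saving = 625 − 460 = £165.

165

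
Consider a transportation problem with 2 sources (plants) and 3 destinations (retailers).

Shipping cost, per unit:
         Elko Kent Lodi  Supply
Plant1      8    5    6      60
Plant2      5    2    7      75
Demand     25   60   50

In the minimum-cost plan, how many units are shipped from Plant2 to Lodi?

0

The minimum-cost plan:
  Plant1–Elko: 10 × 8 = 80
  Plant1–Lodi: 50 × 6 = 300
  Plant2–Elko: 15 × 5 = 75
  Plant2–Kent: 60 × 2 = 120
Total cost = 575.
The route Plant2→Lodi is not used.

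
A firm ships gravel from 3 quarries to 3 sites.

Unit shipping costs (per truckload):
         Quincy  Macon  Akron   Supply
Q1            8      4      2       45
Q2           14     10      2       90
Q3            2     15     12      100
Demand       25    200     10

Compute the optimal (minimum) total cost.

2175

An optimal shipping plan:
  Q1 to Macon: 45 × 4 = 180
  Q2 to Macon: 80 × 10 = 800
  Q2 to Akron: 10 × 2 = 20
  Q3 to Quincy: 25 × 2 = 50
  Q3 to Macon: 75 × 15 = 1125
Total = 180 + 800 + 20 + 50 + 1125 = 2175.
(Supply check: Q1 ships 45; Q2 ships 90; Q3 ships 100.)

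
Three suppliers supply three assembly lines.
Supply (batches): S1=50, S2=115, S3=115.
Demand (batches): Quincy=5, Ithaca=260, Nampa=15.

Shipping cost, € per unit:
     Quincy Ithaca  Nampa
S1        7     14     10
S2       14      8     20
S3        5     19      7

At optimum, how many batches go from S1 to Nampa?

0

The minimum-cost plan:
  S1–Ithaca: 50 batches
  S2–Ithaca: 115 batches
  S3–Quincy: 5 batches
  S3–Ithaca: 95 batches
  S3–Nampa: 15 batches
Total cost = €3555.
The route S1→Nampa is not used.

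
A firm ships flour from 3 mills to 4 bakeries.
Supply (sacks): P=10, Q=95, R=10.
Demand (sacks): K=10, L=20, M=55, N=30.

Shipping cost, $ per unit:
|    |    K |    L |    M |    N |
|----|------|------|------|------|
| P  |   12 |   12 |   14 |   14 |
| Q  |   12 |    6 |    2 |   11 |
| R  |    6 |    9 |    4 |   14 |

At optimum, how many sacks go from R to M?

Optimal shipments:
  P–N: 10 × $14 = $140
  Q–L: 20 × $6 = $120
  Q–M: 55 × $2 = $110
  Q–N: 20 × $11 = $220
  R–K: 10 × $6 = $60
Total cost = $650.
The route R→M is not used.

0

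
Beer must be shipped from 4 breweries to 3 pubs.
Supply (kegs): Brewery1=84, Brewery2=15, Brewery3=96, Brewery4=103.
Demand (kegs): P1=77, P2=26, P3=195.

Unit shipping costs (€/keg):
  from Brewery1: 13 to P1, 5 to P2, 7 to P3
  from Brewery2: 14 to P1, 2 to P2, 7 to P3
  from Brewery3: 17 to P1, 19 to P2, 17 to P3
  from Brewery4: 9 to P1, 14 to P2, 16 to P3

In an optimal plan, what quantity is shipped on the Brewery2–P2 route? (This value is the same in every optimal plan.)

The minimum-cost plan:
  Brewery1→P2: 11 × €5 = €55
  Brewery1→P3: 73 × €7 = €511
  Brewery2→P2: 15 × €2 = €30
  Brewery3→P3: 96 × €17 = €1632
  Brewery4→P1: 77 × €9 = €693
  Brewery4→P3: 26 × €16 = €416
Total cost = €3337.
So Brewery2→P2 carries 15 kegs.

15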